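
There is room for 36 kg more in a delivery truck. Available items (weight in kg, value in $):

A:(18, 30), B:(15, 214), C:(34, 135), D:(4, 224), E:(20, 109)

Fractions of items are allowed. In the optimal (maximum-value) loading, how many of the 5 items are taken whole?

2

Greedy by value/weight ratio, highest first.
Order: D (224/4=56.00) > B (214/15=14.27) > E (109/20=5.45) > C (135/34=3.97) > A (30/18=1.67)
Fill: take D (4 @ 224) → take B (15 @ 214) → take 17/20 of E → 92.65; 36/36 used.
2 item(s) taken whole; one partial (take 17/20 of E).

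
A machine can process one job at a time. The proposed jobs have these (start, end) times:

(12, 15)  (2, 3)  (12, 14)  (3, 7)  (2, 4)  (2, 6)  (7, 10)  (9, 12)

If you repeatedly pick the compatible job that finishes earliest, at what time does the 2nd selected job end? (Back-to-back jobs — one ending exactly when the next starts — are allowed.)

Sort by end time and greedily take each interval whose start is ≥ the last chosen end.
Sorted by end: (2,3)  (2,4)  (2,6)  (3,7)  (7,10)  (9,12)  (12,14)  (12,15)
take (2,3); skip (2,4); skip (2,6); take (3,7); take (7,10); take (12,14).
Selected: (2,3) (3,7) (7,10) (12,14)

7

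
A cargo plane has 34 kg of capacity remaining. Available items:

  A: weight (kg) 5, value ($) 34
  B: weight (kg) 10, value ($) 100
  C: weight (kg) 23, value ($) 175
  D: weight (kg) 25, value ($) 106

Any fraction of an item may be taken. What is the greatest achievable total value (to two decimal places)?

281.80

Greedy by value/weight ratio, highest first.
Ratios (sorted): B 10.00, C 7.61, A 6.80, D 4.24
take B (10 @ 100); take C (23 @ 175); take 1/5 of A → 6.80. Capacity used 34/34.
Total value = 281.80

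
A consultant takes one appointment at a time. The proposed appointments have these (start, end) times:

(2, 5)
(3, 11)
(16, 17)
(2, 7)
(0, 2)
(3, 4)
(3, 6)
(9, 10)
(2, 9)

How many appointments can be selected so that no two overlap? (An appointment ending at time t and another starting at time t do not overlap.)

Greedy by earliest finish: after sorting by end time, pick each interval compatible with the last pick.
Sorted by end: (0,2)  (3,4)  (2,5)  (3,6)  (2,7)  (2,9)  (9,10)  (3,11)  (16,17)
take (0,2); take (3,4); skip (3,6); take (9,10); take (16,17).
Selected 4 appointments.

4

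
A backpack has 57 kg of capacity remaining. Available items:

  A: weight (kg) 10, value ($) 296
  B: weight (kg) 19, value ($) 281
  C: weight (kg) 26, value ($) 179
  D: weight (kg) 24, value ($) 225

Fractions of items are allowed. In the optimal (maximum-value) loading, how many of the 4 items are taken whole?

3

Order: A (296/10=29.60) > B (281/19=14.79) > D (225/24=9.38) > C (179/26=6.88)
Fill: take A (10 @ 296) → take B (19 @ 281) → take D (24 @ 225) → take 4/26 of C → 27.54; 57/57 used.
3 item(s) taken whole; one partial (take 4/26 of C).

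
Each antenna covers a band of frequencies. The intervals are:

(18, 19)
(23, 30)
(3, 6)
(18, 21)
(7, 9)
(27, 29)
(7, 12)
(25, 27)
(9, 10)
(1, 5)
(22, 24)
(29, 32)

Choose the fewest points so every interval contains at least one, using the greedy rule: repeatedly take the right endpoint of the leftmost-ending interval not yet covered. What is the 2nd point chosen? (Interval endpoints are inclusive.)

Sort by right endpoint; whenever an interval is uncovered, place a point at its right end.
Sorted: [1,5] [3,6] [7,9] [9,10] [7,12] [18,19] [18,21] [22,24] [25,27] [27,29] [23,30] [29,32]
{[1,5],[3,6]} hit by 5; {[7,9],[9,10],[7,12]} hit by 9; {[18,19],[18,21]} hit by 19; {[22,24]} hit by 24; {[25,27],[27,29],[23,30]} hit by 27; {[29,32]} hit by 32.
Points: 5, 9, 19, 24, 27, 32 (6 total).

9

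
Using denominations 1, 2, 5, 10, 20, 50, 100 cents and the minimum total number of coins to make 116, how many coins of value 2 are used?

0

Greedy: take as many of the largest coin as possible, then repeat with the remainder.
116 = 1×100 + 1×10 + 1×5 + 1×1
Count of 2: 0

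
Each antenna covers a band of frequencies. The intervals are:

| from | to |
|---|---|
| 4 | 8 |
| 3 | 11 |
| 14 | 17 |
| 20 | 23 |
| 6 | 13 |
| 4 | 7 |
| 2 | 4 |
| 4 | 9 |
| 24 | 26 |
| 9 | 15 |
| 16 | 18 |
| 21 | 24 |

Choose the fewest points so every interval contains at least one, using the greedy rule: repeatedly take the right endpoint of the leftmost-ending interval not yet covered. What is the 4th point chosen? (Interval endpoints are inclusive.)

By right end: [2,4]  [4,7]  [4,8]  [4,9]  [3,11]  [6,13]  [9,15]  [14,17]  [16,18]  [20,23]  [21,24]  [24,26]
[2,4] uncovered → point at 4; [6,13] uncovered → point at 13; [14,17] uncovered → point at 17; [20,23] uncovered → point at 23; [24,26] uncovered → point at 26.
Points: 4, 13, 17, 23, 26 (5 total).

23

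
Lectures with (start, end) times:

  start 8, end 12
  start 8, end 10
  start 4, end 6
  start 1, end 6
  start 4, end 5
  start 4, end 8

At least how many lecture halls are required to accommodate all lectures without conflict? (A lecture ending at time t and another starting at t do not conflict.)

4

Events (time:±→running): 1:+→1 4:+→2 4:+→3 4:+→4 … peak 4.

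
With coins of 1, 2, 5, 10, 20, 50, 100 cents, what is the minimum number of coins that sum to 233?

6

233 = 2×100 + 1×20 + 1×10 + 1×2 + 1×1
Total coins = 2 + 1 + 1 + 1 + 1 = 6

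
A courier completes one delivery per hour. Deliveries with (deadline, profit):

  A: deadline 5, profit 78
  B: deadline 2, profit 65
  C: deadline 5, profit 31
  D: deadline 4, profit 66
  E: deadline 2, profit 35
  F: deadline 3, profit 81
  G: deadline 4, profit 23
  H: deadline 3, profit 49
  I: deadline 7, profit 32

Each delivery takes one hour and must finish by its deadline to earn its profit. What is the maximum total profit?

371

Sort by profit descending; place each in the latest free slot ≤ its deadline.
Profit order: F=81 A=78 D=66 B=65 H=49 E=35 I=32 C=31 G=23
Assign: F→slot 3, A→slot 5, D→slot 4, B→slot 2, H→slot 1, E skipped, I→slot 7, C skipped, G skipped.
Slots: [1:H] [2:B] [3:F] [4:D] [5:A] [7:I]
Profit = 49 + 65 + 81 + 66 + 78 + 32 = 371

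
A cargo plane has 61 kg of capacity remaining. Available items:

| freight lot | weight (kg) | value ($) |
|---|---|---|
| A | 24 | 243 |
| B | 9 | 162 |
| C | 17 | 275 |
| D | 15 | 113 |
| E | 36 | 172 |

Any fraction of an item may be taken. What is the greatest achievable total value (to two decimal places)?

762.87

Greedy by value/weight ratio, highest first.
Ratios (sorted): B 18.00, C 16.18, A 10.12, D 7.53, E 4.78
take B (9 @ 162); take C (17 @ 275); take A (24 @ 243); take 11/15 of D → 82.87. Capacity used 61/61.
Total value = 762.87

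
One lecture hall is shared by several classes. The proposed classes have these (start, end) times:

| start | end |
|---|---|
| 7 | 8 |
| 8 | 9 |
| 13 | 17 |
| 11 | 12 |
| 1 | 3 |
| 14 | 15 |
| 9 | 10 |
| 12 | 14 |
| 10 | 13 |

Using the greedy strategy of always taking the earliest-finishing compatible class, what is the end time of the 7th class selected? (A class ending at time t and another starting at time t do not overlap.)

15

Sorted by end: (1,3)  (7,8)  (8,9)  (9,10)  (11,12)  (10,13)  (12,14)  (14,15)  (13,17)
take (1,3); take (7,8); take (8,9); take (9,10); take (11,12); take (12,14); take (14,15).
Selected: (1,3) (7,8) (8,9) (9,10) (11,12) (12,14) (14,15)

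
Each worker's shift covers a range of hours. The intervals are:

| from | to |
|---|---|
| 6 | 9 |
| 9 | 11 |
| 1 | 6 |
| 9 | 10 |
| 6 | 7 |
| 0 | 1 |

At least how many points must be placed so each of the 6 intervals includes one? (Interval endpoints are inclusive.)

Sorted: [0,1] [1,6] [6,7] [6,9] [9,10] [9,11]
{[0,1],[1,6]} hit by 1; {[6,7],[6,9]} hit by 7; {[9,10],[9,11]} hit by 10.
Points: 1, 7, 10 (3 total).

3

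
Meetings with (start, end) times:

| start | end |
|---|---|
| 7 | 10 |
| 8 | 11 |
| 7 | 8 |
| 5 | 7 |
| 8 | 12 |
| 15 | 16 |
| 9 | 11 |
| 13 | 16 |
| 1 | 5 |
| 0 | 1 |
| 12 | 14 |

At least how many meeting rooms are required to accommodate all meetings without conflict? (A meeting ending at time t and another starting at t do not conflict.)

4

Events (time:±→running): 0:+→1 1:-→0 1:+→1 5:-→0 5:+→1 7:-→0 7:+→1 7:+→2 8:-→1 8:+→2 8:+→3 9:+→4 … peak 4.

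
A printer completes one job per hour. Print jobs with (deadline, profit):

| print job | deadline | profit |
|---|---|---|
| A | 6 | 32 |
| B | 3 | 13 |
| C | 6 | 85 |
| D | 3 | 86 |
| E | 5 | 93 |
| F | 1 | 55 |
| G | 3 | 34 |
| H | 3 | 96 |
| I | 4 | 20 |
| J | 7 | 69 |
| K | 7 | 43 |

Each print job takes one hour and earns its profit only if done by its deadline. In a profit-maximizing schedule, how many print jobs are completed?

Profit order: H=96 E=93 D=86 C=85 J=69 F=55 K=43 G=34 A=32 I=20 B=13
Assign: H→slot 3, E→slot 5, D→slot 2, C→slot 6, J→slot 7, F→slot 1, K→slot 4, G skipped, A skipped, I skipped, B skipped.
Slots: [1:F] [2:D] [3:H] [4:K] [5:E] [6:C] [7:J]
7 of 11 scheduled.

7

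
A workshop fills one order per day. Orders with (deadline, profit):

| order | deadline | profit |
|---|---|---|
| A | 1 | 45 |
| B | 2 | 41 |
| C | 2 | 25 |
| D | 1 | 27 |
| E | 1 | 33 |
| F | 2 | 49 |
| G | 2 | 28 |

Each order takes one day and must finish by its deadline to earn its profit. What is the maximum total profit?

Take jobs in profit order; each goes to the latest open slot no later than its deadline.
Profit order: F=49 A=45 B=41 E=33 G=28 D=27 C=25
Assign: F→slot 2, A→slot 1, B skipped, E skipped, G skipped, D skipped, C skipped.
Slots: [1:A] [2:F]
Profit = 45 + 49 = 94

94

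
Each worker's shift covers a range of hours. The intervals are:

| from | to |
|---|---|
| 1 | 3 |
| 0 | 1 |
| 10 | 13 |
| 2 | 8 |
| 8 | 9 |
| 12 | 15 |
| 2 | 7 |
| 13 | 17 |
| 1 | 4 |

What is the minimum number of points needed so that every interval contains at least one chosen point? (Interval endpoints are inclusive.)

4

By right end: [0,1]  [1,3]  [1,4]  [2,7]  [2,8]  [8,9]  [10,13]  [12,15]  [13,17]
[0,1] uncovered → point at 1; [2,7] uncovered → point at 7; [8,9] uncovered → point at 9; [10,13] uncovered → point at 13.
Points: 1, 7, 9, 13 (4 total).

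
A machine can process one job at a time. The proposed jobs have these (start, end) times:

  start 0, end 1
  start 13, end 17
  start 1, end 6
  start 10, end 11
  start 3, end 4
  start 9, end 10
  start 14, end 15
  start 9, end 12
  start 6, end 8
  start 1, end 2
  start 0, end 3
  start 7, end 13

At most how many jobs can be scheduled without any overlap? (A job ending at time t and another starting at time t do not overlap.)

Greedy by earliest finish: after sorting by end time, pick each interval compatible with the last pick.
By end time: (0,1), (1,2), (0,3), (3,4), (1,6), (6,8), (9,10), (10,11), (9,12), (7,13), (14,15), (13,17).
Pick (0,1); next start ≥ 1 → (1,2); next start ≥ 2 → (3,4); next start ≥ 4 → (6,8); next start ≥ 8 → (9,10); next start ≥ 10 → (10,11); next start ≥ 11 → (14,15).
Selected 7 jobs.

7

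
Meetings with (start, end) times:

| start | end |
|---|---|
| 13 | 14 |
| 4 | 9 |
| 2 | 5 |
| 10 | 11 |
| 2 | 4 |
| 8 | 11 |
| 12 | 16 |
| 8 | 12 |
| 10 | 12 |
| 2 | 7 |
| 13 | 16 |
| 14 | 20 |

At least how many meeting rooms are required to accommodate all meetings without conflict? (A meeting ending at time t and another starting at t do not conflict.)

starts: [2, 2, 2, 4, 8, 8, 10, 10, 12, 13, 13, 14]
ends:   [4, 5, 7, 9, 11, 11, 12, 12, 14, 16, 16, 20]
s2→1 s2→2 s2→3 e4→2 s4→3 e5→2 e7→1 s8→2 s8→3 e9→2 s10→3 s10→4  — peak 4.

4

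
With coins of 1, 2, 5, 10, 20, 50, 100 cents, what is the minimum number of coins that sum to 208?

Greedy: take as many of the largest coin as possible, then repeat with the remainder.
208 − 2×100→8 − 1×5→3 − 1×2→1 − 1×1→0
Total coins = 2 + 1 + 1 + 1 = 5

5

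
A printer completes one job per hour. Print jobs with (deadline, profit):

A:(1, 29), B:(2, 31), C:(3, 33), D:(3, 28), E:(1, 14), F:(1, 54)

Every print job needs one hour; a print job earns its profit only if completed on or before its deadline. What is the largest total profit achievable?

By profit: F(d1,54), C(d3,33), B(d2,31), A(d1,29), D(d3,28), E(d1,14)
F→slot 1; C→slot 3; B→slot 2; A skipped; D skipped; E skipped.
Profit = 54 + 31 + 33 = 118

118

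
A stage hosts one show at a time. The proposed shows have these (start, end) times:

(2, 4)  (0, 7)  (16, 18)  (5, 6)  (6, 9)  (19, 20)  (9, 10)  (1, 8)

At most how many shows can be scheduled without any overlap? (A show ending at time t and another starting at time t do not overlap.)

6

By end time: (2,4), (5,6), (0,7), (1,8), (6,9), (9,10), (16,18), (19,20).
Pick (2,4); next start ≥ 4 → (5,6); next start ≥ 6 → (6,9); next start ≥ 9 → (9,10); next start ≥ 10 → (16,18); next start ≥ 18 → (19,20).
Selected 6 shows.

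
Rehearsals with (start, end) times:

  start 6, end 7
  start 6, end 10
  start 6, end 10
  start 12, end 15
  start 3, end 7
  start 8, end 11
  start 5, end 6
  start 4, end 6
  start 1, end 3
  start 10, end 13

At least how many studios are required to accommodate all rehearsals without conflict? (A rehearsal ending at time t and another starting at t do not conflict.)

4

The answer is the maximum number of intervals overlapping at any instant.
Events (time:±→running): 1:+→1 3:-→0 3:+→1 4:+→2 5:+→3 6:-→2 6:-→1 6:+→2 6:+→3 6:+→4 … peak 4.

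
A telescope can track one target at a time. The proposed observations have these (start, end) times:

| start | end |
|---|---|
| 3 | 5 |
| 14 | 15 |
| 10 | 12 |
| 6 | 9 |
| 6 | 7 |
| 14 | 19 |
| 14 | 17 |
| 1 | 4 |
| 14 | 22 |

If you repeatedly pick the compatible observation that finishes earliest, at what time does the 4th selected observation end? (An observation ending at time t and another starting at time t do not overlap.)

Sorted by end: (1,4)  (3,5)  (6,7)  (6,9)  (10,12)  (14,15)  (14,17)  (14,19)  (14,22)
take (1,4); take (6,7); take (10,12); take (14,15); skip (14,17); skip (14,19).
Selected: (1,4) (6,7) (10,12) (14,15)

15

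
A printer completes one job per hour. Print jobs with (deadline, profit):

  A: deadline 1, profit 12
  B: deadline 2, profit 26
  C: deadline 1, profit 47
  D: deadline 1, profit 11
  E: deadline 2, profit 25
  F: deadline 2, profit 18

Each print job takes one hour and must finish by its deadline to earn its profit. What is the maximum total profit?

Profit order: C=47 B=26 E=25 F=18 A=12 D=11
Assign: C→slot 1, B→slot 2, E skipped, F skipped, A skipped, D skipped.
Slots: [1:C] [2:B]
Profit = 47 + 26 = 73

73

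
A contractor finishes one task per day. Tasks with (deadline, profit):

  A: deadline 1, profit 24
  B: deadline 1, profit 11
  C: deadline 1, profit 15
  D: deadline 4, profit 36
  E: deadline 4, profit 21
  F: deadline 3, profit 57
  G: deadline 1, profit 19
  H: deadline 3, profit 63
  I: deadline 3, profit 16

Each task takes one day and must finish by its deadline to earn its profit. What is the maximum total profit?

180

Take jobs in profit order; each goes to the latest open slot no later than its deadline.
By profit: H(d3,63), F(d3,57), D(d4,36), A(d1,24), E(d4,21), G(d1,19), I(d3,16), C(d1,15), B(d1,11)
H→slot 3; F→slot 2; D→slot 4; A→slot 1; E skipped; G skipped; I skipped; C skipped; B skipped.
Profit = 24 + 57 + 63 + 36 = 180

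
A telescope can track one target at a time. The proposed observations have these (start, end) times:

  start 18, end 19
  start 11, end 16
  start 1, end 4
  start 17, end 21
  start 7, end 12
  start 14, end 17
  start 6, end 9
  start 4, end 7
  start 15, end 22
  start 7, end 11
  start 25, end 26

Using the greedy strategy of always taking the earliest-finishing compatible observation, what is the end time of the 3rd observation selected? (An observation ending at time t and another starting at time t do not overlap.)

Order by finish time; keep every interval that doesn't clash with the previous kept one.
By end time: (1,4), (4,7), (6,9), (7,11), (7,12), (11,16), (14,17), (18,19), (17,21), (15,22), (25,26).
Pick (1,4); next start ≥ 4 → (4,7); next start ≥ 7 → (7,11); next start ≥ 11 → (11,16); next start ≥ 16 → (18,19); next start ≥ 19 → (25,26).
Selected: (1,4) (4,7) (7,11) (11,16) (18,19) (25,26)

11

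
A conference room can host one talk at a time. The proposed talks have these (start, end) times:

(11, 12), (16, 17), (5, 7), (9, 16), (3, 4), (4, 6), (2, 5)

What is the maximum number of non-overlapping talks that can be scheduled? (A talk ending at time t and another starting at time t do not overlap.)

Greedy by earliest finish: after sorting by end time, pick each interval compatible with the last pick.
By end time: (3,4), (2,5), (4,6), (5,7), (11,12), (9,16), (16,17).
Pick (3,4); next start ≥ 4 → (4,6); next start ≥ 6 → (11,12); next start ≥ 12 → (16,17).
Selected 4 talks.

4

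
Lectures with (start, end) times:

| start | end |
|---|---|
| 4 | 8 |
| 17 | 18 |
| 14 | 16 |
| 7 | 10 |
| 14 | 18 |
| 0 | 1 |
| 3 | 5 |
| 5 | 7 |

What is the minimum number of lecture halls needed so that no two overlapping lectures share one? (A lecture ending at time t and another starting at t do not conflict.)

2

Count concurrent intervals with a sweep; the peak is the room count.
starts: [0, 3, 4, 5, 7, 14, 14, 17]
ends:   [1, 5, 7, 8, 10, 16, 18, 18]
s0→1 e1→0 s3→1 s4→2  — peak 2.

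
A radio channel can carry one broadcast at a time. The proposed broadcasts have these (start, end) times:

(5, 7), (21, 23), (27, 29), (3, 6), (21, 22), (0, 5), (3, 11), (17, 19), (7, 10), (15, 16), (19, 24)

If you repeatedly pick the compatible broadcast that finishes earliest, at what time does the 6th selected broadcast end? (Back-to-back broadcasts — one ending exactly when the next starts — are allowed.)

22

Greedy by earliest finish: after sorting by end time, pick each interval compatible with the last pick.
By end time: (0,5), (3,6), (5,7), (7,10), (3,11), (15,16), (17,19), (21,22), (21,23), (19,24), (27,29).
Pick (0,5); next start ≥ 5 → (5,7); next start ≥ 7 → (7,10); next start ≥ 10 → (15,16); next start ≥ 16 → (17,19); next start ≥ 19 → (21,22); next start ≥ 22 → (27,29).
Selected: (0,5) (5,7) (7,10) (15,16) (17,19) (21,22) (27,29)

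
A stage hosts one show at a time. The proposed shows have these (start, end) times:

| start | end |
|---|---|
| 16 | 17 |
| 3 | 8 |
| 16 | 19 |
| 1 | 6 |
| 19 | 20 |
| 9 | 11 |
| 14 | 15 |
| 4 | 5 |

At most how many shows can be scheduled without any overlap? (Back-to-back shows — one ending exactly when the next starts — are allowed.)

Sorted by end: (4,5)  (1,6)  (3,8)  (9,11)  (14,15)  (16,17)  (16,19)  (19,20)
take (4,5); skip (1,6); take (9,11); take (14,15); take (16,17); skip (16,19); take (19,20).
Selected 5 shows.

5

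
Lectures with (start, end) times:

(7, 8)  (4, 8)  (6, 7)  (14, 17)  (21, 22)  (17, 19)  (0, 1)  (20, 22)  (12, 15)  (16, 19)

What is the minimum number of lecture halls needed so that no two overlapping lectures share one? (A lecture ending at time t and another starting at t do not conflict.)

The answer is the maximum number of intervals overlapping at any instant.
starts: [0, 4, 6, 7, 12, 14, 16, 17, 20, 21]
ends:   [1, 7, 8, 8, 15, 17, 19, 19, 22, 22]
s0→1 e1→0 s4→1 s6→2  — peak 2.

2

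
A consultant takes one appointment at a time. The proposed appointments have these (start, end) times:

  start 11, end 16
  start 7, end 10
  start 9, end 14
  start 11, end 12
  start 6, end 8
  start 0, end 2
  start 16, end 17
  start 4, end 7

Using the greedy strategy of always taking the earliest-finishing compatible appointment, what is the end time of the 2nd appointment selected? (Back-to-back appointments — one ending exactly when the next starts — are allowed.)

Order by finish time; keep every interval that doesn't clash with the previous kept one.
Sorted by end: (0,2)  (4,7)  (6,8)  (7,10)  (11,12)  (9,14)  (11,16)  (16,17)
take (0,2); take (4,7); take (7,10); take (11,12); take (16,17).
Selected: (0,2) (4,7) (7,10) (11,12) (16,17)

7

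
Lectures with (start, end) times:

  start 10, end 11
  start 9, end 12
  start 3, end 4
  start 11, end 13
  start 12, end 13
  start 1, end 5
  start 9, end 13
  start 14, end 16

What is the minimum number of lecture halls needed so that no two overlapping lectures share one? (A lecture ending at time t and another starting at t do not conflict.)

3

starts: [1, 3, 9, 9, 10, 11, 12, 14]
ends:   [4, 5, 11, 12, 13, 13, 13, 16]
s1→1 s3→2 e4→1 e5→0 s9→1 s9→2 s10→3  — peak 3.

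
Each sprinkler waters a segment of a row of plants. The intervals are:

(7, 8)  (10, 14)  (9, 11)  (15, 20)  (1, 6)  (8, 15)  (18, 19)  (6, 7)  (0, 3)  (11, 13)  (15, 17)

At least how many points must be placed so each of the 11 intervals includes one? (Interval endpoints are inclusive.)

Sorted: [0,3] [1,6] [6,7] [7,8] [9,11] [11,13] [10,14] [8,15] [15,17] [18,19] [15,20]
{[0,3],[1,6]} hit by 3; {[6,7],[7,8]} hit by 7; {[9,11],[11,13],[10,14],[8,15]} hit by 11; {[15,17]} hit by 17; {[18,19],[15,20]} hit by 19.
Points: 3, 7, 11, 17, 19 (5 total).

5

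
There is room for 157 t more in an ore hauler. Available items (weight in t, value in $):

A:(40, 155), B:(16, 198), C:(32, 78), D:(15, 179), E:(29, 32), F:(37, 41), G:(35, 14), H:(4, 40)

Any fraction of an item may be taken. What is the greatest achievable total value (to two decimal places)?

705.34

Sort by value per unit weight and fill in that order.
Ratios (sorted): B 12.38, D 11.93, H 10.00, A 3.88, C 2.44, F 1.11, E 1.10, G 0.40
take B (16 @ 198); take D (15 @ 179); take H (4 @ 40); take A (40 @ 155); take C (32 @ 78); take F (37 @ 41); take 13/29 of E → 14.34. Capacity used 157/157.
Total value = 705.34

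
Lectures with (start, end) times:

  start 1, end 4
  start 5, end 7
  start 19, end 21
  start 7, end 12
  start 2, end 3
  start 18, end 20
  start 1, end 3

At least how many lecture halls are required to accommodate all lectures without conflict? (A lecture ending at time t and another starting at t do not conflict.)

starts: [1, 1, 2, 5, 7, 18, 19]
ends:   [3, 3, 4, 7, 12, 20, 21]
s1→1 s1→2 s2→3  — peak 3.

3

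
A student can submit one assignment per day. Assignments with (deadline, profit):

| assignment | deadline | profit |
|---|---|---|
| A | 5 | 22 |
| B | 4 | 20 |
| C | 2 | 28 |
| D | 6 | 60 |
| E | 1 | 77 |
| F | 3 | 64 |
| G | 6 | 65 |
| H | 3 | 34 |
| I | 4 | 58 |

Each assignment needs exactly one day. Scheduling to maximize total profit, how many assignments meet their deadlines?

Sort by profit descending; place each in the latest free slot ≤ its deadline.
By profit: E(d1,77), G(d6,65), F(d3,64), D(d6,60), I(d4,58), H(d3,34), C(d2,28), A(d5,22), B(d4,20)
E→slot 1; G→slot 6; F→slot 3; D→slot 5; I→slot 4; H→slot 2; C skipped; A skipped; B skipped.
6 of 9 scheduled.

6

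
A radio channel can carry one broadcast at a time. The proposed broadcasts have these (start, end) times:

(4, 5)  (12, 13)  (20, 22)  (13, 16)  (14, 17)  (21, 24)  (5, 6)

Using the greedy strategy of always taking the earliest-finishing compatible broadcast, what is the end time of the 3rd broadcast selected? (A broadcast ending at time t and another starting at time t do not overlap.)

Order by finish time; keep every interval that doesn't clash with the previous kept one.
Sorted by end: (4,5)  (5,6)  (12,13)  (13,16)  (14,17)  (20,22)  (21,24)
take (4,5); take (5,6); take (12,13); take (13,16); skip (14,17); take (20,22).
Selected: (4,5) (5,6) (12,13) (13,16) (20,22)

13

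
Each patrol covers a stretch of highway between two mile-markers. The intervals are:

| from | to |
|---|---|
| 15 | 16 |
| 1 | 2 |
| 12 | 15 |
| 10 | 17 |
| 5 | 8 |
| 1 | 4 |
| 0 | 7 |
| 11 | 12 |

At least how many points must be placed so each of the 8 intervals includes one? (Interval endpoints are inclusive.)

Process intervals by earliest right end; each time one isn't hit yet, stab at its right endpoint.
Sorted: [1,2] [1,4] [0,7] [5,8] [11,12] [12,15] [15,16] [10,17]
{[1,2],[1,4],[0,7]} hit by 2; {[5,8]} hit by 8; {[11,12],[12,15]} hit by 12; {[15,16],[10,17]} hit by 16.
Points: 2, 8, 12, 16 (4 total).

4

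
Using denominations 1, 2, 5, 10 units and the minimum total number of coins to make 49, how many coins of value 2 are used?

Use the largest denomination that fits, subtract, and repeat.
49 = 4×10 + 1×5 + 2×2
Count of 2: 2

2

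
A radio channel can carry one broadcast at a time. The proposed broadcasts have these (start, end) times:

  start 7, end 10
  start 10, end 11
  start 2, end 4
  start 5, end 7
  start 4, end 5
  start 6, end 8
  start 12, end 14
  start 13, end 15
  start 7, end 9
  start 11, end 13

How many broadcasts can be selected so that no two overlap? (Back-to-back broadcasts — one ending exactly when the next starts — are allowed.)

Sorted by end: (2,4)  (4,5)  (5,7)  (6,8)  (7,9)  (7,10)  (10,11)  (11,13)  (12,14)  (13,15)
take (2,4); take (4,5); take (5,7); take (7,9); take (10,11); take (11,13); take (13,15).
Selected 7 broadcasts.

7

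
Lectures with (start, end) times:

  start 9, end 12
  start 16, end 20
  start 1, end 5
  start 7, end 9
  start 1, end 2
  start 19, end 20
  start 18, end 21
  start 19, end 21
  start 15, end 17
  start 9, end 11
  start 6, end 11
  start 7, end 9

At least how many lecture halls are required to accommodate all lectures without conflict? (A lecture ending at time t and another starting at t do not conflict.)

The answer is the maximum number of intervals overlapping at any instant.
Events (time:±→running): 1:+→1 1:+→2 2:-→1 5:-→0 6:+→1 7:+→2 7:+→3 9:-→2 9:-→1 9:+→2 9:+→3 11:-→2 11:-→1 12:-→0 15:+→1 16:+→2 17:-→1 18:+→2 19:+→3 19:+→4 … peak 4.

4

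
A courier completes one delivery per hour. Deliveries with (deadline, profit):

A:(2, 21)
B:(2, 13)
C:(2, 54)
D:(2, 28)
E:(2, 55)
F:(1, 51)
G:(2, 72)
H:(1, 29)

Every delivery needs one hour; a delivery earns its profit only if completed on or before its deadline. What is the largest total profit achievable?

127

Take jobs in profit order; each goes to the latest open slot no later than its deadline.
Profit order: G=72 E=55 C=54 F=51 H=29 D=28 A=21 B=13
Assign: G→slot 2, E→slot 1, C skipped, F skipped, H skipped, D skipped, A skipped, B skipped.
Slots: [1:E] [2:G]
Profit = 55 + 72 = 127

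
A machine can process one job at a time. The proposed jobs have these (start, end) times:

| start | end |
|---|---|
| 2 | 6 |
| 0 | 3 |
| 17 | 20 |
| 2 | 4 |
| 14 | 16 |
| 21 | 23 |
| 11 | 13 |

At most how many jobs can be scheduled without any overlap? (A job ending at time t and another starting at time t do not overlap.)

Order by finish time; keep every interval that doesn't clash with the previous kept one.
Sorted by end: (0,3)  (2,4)  (2,6)  (11,13)  (14,16)  (17,20)  (21,23)
take (0,3); skip (2,4); take (11,13); take (14,16); take (17,20); take (21,23).
Selected 5 jobs.

5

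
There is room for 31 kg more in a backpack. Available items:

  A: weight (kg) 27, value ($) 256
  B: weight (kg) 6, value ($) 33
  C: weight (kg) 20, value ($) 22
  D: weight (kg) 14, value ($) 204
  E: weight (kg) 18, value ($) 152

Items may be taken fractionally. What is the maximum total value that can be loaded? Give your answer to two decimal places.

Order: D (204/14=14.57) > A (256/27=9.48) > E (152/18=8.44) > B (33/6=5.50) > C (22/20=1.10)
Fill: take D (14 @ 204) → take 17/27 of A → 161.19; 31/31 used.
Total value = 365.19

365.19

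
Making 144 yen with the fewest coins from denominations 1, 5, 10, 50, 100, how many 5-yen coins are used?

0

Use the largest denomination that fits, subtract, and repeat.
144 = 1×100 + 4×10 + 4×1
Count of 5: 0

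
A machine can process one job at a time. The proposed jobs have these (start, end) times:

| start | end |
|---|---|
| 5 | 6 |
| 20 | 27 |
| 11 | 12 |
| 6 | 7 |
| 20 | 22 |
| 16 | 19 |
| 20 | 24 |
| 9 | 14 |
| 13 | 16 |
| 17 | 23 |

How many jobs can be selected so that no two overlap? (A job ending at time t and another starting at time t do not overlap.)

By end time: (5,6), (6,7), (11,12), (9,14), (13,16), (16,19), (20,22), (17,23), (20,24), (20,27).
Pick (5,6); next start ≥ 6 → (6,7); next start ≥ 7 → (11,12); next start ≥ 12 → (13,16); next start ≥ 16 → (16,19); next start ≥ 19 → (20,22).
Selected 6 jobs.

6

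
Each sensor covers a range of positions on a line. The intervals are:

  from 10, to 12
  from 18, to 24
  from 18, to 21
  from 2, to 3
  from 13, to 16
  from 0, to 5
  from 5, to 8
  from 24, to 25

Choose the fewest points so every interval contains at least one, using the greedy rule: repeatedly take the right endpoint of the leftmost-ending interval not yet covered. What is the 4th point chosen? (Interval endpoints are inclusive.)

Sorted: [2,3] [0,5] [5,8] [10,12] [13,16] [18,21] [18,24] [24,25]
{[2,3],[0,5]} hit by 3; {[5,8]} hit by 8; {[10,12]} hit by 12; {[13,16]} hit by 16; {[18,21],[18,24]} hit by 21; {[24,25]} hit by 25.
Points: 3, 8, 12, 16, 21, 25 (6 total).

16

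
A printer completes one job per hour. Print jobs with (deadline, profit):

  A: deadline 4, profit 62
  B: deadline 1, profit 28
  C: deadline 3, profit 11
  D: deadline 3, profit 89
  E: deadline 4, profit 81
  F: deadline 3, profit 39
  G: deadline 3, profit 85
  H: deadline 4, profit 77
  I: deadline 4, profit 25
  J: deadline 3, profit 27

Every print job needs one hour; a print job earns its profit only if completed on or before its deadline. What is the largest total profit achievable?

332

By profit: D(d3,89), G(d3,85), E(d4,81), H(d4,77), A(d4,62), F(d3,39), B(d1,28), J(d3,27), I(d4,25), C(d3,11)
D→slot 3; G→slot 2; E→slot 4; H→slot 1; A skipped; F skipped; B skipped; J skipped; I skipped; C skipped.
Profit = 77 + 85 + 89 + 81 = 332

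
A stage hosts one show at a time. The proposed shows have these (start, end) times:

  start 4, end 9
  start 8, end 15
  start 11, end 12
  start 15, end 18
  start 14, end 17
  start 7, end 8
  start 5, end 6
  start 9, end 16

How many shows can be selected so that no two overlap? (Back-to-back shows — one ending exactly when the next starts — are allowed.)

4

Sorted by end: (5,6)  (7,8)  (4,9)  (11,12)  (8,15)  (9,16)  (14,17)  (15,18)
take (5,6); take (7,8); take (11,12); skip (8,15); skip (9,16); take (14,17).
Selected 4 shows.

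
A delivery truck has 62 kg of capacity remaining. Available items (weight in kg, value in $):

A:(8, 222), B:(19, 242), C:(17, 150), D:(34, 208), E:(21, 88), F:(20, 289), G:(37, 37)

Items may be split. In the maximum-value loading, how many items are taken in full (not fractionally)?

Sort by value per unit weight and fill in that order.
Ratios (sorted): A 27.75, F 14.45, B 12.74, C 8.82, D 6.12, E 4.19, G 1.00
take A (8 @ 222); take F (20 @ 289); take B (19 @ 242); take 15/17 of C → 132.35. Capacity used 62/62.
3 item(s) taken whole; one partial (take 15/17 of C).

3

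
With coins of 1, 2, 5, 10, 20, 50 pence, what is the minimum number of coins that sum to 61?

61 − 1×50→11 − 1×10→1 − 1×1→0
Total coins = 1 + 1 + 1 = 3

3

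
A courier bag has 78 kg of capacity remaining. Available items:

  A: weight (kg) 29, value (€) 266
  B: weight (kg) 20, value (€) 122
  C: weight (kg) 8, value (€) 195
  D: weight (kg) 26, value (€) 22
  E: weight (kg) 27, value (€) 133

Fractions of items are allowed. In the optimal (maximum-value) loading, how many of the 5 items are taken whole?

3

Sort by value per unit weight and fill in that order.
Ratios (sorted): C 24.38, A 9.17, B 6.10, E 4.93, D 0.85
take C (8 @ 195); take A (29 @ 266); take B (20 @ 122); take 21/27 of E → 103.44. Capacity used 78/78.
3 item(s) taken whole; one partial (take 21/27 of E).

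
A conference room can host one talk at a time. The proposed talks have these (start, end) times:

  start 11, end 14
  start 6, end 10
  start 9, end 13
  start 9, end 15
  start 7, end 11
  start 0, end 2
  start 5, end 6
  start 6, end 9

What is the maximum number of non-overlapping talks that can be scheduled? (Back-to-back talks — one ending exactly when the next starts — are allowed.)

Greedy by earliest finish: after sorting by end time, pick each interval compatible with the last pick.
By end time: (0,2), (5,6), (6,9), (6,10), (7,11), (9,13), (11,14), (9,15).
Pick (0,2); next start ≥ 2 → (5,6); next start ≥ 6 → (6,9); next start ≥ 9 → (9,13).
Selected 4 talks.

4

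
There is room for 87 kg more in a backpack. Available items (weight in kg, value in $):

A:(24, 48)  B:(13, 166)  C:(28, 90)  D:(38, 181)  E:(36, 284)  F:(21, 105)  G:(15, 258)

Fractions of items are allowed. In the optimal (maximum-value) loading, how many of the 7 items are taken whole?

Order: G (258/15=17.20) > B (166/13=12.77) > E (284/36=7.89) > F (105/21=5.00) > D (181/38=4.76) > C (90/28=3.21) > A (48/24=2.00)
Fill: take G (15 @ 258) → take B (13 @ 166) → take E (36 @ 284) → take F (21 @ 105) → take 2/38 of D → 9.53; 87/87 used.
4 item(s) taken whole; one partial (take 2/38 of D).

4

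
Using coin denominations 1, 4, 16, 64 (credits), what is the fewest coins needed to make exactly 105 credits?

6

Use the largest denomination that fits, subtract, and repeat.
105 − 1×64→41 − 2×16→9 − 2×4→1 − 1×1→0
Total coins = 1 + 2 + 2 + 1 = 6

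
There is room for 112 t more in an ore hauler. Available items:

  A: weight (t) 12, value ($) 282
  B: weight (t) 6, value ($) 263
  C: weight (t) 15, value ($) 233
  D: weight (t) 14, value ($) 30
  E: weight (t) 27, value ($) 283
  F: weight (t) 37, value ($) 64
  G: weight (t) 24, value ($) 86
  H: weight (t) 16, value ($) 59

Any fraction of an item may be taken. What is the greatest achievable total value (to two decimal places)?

Greedy by value/weight ratio, highest first.
Order: B (263/6=43.83) > A (282/12=23.50) > C (233/15=15.53) > E (283/27=10.48) > H (59/16=3.69) > G (86/24=3.58) > D (30/14=2.14) > F (64/37=1.73)
Fill: take B (6 @ 263) → take A (12 @ 282) → take C (15 @ 233) → take E (27 @ 283) → take H (16 @ 59) → take G (24 @ 86) → take 12/14 of D → 25.71; 112/112 used.
Total value = 1231.71

1231.71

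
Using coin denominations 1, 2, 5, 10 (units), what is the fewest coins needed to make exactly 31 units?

4

Greedy: take as many of the largest coin as possible, then repeat with the remainder.
31 = 3×10 + 1×1
Total coins = 3 + 1 = 4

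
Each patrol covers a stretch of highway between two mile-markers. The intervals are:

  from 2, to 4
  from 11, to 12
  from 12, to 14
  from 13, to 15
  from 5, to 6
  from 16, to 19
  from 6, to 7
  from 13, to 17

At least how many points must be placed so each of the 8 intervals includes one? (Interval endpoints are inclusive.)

Sorted: [2,4] [5,6] [6,7] [11,12] [12,14] [13,15] [13,17] [16,19]
{[2,4]} hit by 4; {[5,6],[6,7]} hit by 6; {[11,12],[12,14]} hit by 12; {[13,15],[13,17]} hit by 15; {[16,19]} hit by 19.
Points: 4, 6, 12, 15, 19 (5 total).

5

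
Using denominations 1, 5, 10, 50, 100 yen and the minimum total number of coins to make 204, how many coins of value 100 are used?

2

204 = 2×100 + 4×1
Count of 100: 2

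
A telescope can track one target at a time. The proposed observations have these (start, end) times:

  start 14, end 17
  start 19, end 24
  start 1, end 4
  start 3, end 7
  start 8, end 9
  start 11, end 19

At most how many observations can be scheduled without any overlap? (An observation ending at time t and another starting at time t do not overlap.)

Greedy by earliest finish: after sorting by end time, pick each interval compatible with the last pick.
Sorted by end: (1,4)  (3,7)  (8,9)  (14,17)  (11,19)  (19,24)
take (1,4); take (8,9); take (14,17); take (19,24).
Selected 4 observations.

4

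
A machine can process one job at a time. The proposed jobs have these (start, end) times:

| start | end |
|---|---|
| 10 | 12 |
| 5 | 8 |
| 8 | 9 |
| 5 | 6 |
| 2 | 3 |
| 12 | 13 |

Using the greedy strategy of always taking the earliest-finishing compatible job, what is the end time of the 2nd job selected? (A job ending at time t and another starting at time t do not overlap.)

Greedy by earliest finish: after sorting by end time, pick each interval compatible with the last pick.
Sorted by end: (2,3)  (5,6)  (5,8)  (8,9)  (10,12)  (12,13)
take (2,3); take (5,6); take (8,9); take (10,12); take (12,13).
Selected: (2,3) (5,6) (8,9) (10,12) (12,13)

6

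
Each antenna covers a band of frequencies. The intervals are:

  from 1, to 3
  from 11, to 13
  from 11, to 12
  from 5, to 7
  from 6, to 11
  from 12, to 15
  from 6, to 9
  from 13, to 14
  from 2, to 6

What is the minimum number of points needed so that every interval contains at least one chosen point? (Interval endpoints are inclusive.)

4

Sorted: [1,3] [2,6] [5,7] [6,9] [6,11] [11,12] [11,13] [13,14] [12,15]
{[1,3],[2,6]} hit by 3; {[5,7],[6,9],[6,11]} hit by 7; {[11,12],[11,13]} hit by 12; {[13,14],[12,15]} hit by 14.
Points: 3, 7, 12, 14 (4 total).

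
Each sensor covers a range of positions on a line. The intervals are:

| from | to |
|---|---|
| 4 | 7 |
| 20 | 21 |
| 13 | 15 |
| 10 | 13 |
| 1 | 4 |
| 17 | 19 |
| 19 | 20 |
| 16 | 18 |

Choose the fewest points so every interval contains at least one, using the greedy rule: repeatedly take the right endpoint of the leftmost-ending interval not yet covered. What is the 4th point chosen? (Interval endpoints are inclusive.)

By right end: [1,4]  [4,7]  [10,13]  [13,15]  [16,18]  [17,19]  [19,20]  [20,21]
[1,4] uncovered → point at 4; [10,13] uncovered → point at 13; [16,18] uncovered → point at 18; [19,20] uncovered → point at 20.
Points: 4, 13, 18, 20 (4 total).

20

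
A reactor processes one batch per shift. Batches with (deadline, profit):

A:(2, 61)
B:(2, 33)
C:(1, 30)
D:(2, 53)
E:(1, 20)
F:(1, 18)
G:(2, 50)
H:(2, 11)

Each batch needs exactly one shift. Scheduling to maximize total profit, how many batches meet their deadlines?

2

Take jobs in profit order; each goes to the latest open slot no later than its deadline.
Profit order: A=61 D=53 G=50 B=33 C=30 E=20 F=18 H=11
Assign: A→slot 2, D→slot 1, G skipped, B skipped, C skipped, E skipped, F skipped, H skipped.
Slots: [1:D] [2:A]
2 of 8 scheduled.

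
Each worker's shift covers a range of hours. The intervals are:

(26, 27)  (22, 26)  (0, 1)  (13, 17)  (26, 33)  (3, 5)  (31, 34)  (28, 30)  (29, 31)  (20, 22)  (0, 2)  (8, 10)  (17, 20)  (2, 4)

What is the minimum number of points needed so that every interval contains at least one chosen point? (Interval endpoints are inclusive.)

Sorted: [0,1] [0,2] [2,4] [3,5] [8,10] [13,17] [17,20] [20,22] [22,26] [26,27] [28,30] [29,31] [26,33] [31,34]
{[0,1],[0,2]} hit by 1; {[2,4],[3,5]} hit by 4; {[8,10]} hit by 10; {[13,17],[17,20]} hit by 17; {[20,22],[22,26]} hit by 22; {[26,27]} hit by 27; {[28,30],[29,31],[26,33]} hit by 30; {[31,34]} hit by 34.
Points: 1, 4, 10, 17, 22, 27, 30, 34 (8 total).

8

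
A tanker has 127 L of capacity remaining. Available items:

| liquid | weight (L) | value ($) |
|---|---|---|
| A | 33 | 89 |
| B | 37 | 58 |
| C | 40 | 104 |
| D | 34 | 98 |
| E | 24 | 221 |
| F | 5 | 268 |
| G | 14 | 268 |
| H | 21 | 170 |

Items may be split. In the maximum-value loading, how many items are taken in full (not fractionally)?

5

Sort by value per unit weight and fill in that order.
Order: F (268/5=53.60) > G (268/14=19.14) > E (221/24=9.21) > H (170/21=8.10) > D (98/34=2.88) > A (89/33=2.70) > C (104/40=2.60) > B (58/37=1.57)
Fill: take F (5 @ 268) → take G (14 @ 268) → take E (24 @ 221) → take H (21 @ 170) → take D (34 @ 98) → take 29/33 of A → 78.21; 127/127 used.
5 item(s) taken whole; one partial (take 29/33 of A).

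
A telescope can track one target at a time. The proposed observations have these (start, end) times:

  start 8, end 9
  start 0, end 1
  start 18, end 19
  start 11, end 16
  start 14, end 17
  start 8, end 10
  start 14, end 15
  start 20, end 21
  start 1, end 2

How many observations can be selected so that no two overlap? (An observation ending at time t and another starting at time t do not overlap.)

Sorted by end: (0,1)  (1,2)  (8,9)  (8,10)  (14,15)  (11,16)  (14,17)  (18,19)  (20,21)
take (0,1); take (1,2); take (8,9); skip (8,10); take (14,15); take (18,19); take (20,21).
Selected 6 observations.

6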